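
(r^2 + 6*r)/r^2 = (r + 6)/r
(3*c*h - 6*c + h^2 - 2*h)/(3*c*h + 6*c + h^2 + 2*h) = (h - 2)/(h + 2)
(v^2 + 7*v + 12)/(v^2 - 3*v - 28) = (v + 3)/(v - 7)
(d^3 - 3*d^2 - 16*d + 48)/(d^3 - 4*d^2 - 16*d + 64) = (d - 3)/(d - 4)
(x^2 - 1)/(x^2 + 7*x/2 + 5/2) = 2*(x - 1)/(2*x + 5)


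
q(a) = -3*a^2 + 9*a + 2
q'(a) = 9 - 6*a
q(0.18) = 3.52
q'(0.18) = 7.92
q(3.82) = -7.40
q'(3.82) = -13.92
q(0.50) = 5.75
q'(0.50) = 6.00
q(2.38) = 6.43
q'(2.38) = -5.28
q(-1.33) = -15.28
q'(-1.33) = 16.98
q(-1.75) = -22.94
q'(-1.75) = 19.50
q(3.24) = -0.33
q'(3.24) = -10.44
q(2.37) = 6.48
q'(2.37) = -5.22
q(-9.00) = -322.00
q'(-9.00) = 63.00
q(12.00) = -322.00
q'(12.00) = -63.00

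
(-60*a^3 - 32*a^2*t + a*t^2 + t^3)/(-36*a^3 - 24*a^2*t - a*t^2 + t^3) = (5*a + t)/(3*a + t)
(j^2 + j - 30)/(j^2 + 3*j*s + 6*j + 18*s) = (j - 5)/(j + 3*s)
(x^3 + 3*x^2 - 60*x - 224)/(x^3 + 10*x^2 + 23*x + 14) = (x^2 - 4*x - 32)/(x^2 + 3*x + 2)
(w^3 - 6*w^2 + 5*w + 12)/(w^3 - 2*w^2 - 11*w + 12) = (w^2 - 2*w - 3)/(w^2 + 2*w - 3)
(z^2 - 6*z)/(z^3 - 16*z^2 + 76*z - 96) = z/(z^2 - 10*z + 16)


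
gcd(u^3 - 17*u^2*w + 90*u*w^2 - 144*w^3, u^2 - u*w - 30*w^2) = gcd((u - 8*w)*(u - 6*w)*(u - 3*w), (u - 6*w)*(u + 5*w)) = u - 6*w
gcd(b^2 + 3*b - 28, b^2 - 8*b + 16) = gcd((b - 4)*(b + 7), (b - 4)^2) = b - 4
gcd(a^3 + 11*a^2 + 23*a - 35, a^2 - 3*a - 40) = a + 5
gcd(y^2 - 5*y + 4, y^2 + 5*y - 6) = y - 1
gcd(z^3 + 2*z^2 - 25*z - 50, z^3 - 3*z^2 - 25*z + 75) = z^2 - 25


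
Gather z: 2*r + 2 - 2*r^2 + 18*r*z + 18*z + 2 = -2*r^2 + 2*r + z*(18*r + 18) + 4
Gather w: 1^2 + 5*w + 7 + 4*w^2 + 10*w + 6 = 4*w^2 + 15*w + 14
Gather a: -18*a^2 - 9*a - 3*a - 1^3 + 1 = -18*a^2 - 12*a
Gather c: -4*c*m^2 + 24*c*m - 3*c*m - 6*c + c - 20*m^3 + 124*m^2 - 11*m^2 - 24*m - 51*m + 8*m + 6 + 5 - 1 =c*(-4*m^2 + 21*m - 5) - 20*m^3 + 113*m^2 - 67*m + 10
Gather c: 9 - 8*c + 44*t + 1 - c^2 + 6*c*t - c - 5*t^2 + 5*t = -c^2 + c*(6*t - 9) - 5*t^2 + 49*t + 10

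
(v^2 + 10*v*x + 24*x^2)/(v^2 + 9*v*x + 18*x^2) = (v + 4*x)/(v + 3*x)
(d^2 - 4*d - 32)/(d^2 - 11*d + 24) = (d + 4)/(d - 3)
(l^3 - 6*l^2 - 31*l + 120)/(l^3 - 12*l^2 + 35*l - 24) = (l + 5)/(l - 1)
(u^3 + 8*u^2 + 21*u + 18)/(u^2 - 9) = (u^2 + 5*u + 6)/(u - 3)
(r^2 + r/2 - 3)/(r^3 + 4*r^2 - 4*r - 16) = (r - 3/2)/(r^2 + 2*r - 8)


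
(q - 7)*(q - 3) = q^2 - 10*q + 21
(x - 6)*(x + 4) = x^2 - 2*x - 24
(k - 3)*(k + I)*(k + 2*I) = k^3 - 3*k^2 + 3*I*k^2 - 2*k - 9*I*k + 6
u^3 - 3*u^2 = u^2*(u - 3)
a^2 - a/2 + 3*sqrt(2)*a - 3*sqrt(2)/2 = (a - 1/2)*(a + 3*sqrt(2))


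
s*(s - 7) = s^2 - 7*s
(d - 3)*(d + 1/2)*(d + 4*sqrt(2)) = d^3 - 5*d^2/2 + 4*sqrt(2)*d^2 - 10*sqrt(2)*d - 3*d/2 - 6*sqrt(2)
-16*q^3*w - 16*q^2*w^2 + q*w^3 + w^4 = w*(-4*q + w)*(q + w)*(4*q + w)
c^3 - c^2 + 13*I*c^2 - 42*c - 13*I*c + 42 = (c - 1)*(c + 6*I)*(c + 7*I)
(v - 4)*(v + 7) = v^2 + 3*v - 28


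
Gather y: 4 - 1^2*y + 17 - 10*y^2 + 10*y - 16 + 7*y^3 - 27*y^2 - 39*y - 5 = 7*y^3 - 37*y^2 - 30*y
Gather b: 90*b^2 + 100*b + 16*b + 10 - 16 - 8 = 90*b^2 + 116*b - 14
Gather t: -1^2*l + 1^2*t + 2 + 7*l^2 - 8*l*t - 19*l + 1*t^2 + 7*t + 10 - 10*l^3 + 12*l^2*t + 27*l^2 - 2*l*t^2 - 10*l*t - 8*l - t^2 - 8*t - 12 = -10*l^3 + 34*l^2 - 2*l*t^2 - 28*l + t*(12*l^2 - 18*l)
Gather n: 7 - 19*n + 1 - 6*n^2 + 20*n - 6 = -6*n^2 + n + 2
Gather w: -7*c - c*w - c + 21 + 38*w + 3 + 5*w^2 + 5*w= -8*c + 5*w^2 + w*(43 - c) + 24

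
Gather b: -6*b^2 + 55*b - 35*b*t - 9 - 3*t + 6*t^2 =-6*b^2 + b*(55 - 35*t) + 6*t^2 - 3*t - 9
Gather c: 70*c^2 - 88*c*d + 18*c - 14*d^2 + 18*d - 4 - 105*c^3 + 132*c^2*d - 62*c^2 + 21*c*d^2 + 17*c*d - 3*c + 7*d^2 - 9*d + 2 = -105*c^3 + c^2*(132*d + 8) + c*(21*d^2 - 71*d + 15) - 7*d^2 + 9*d - 2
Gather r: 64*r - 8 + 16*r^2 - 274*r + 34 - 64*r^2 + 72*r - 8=-48*r^2 - 138*r + 18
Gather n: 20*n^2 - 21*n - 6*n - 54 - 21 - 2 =20*n^2 - 27*n - 77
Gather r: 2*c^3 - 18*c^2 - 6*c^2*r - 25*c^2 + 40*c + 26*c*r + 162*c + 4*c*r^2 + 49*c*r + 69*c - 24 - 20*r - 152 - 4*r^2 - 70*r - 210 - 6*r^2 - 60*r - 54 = 2*c^3 - 43*c^2 + 271*c + r^2*(4*c - 10) + r*(-6*c^2 + 75*c - 150) - 440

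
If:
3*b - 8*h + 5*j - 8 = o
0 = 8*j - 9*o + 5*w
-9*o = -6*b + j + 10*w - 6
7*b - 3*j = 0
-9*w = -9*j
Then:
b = 3/25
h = -299/360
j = 7/25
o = 91/225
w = 7/25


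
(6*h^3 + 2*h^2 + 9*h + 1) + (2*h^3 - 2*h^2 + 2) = 8*h^3 + 9*h + 3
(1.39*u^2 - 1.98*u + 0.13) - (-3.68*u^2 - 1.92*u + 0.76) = 5.07*u^2 - 0.0600000000000001*u - 0.63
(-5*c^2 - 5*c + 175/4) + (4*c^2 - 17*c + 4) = -c^2 - 22*c + 191/4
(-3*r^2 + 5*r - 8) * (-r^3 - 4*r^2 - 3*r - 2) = 3*r^5 + 7*r^4 - 3*r^3 + 23*r^2 + 14*r + 16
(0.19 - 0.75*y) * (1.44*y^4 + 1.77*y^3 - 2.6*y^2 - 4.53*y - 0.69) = -1.08*y^5 - 1.0539*y^4 + 2.2863*y^3 + 2.9035*y^2 - 0.3432*y - 0.1311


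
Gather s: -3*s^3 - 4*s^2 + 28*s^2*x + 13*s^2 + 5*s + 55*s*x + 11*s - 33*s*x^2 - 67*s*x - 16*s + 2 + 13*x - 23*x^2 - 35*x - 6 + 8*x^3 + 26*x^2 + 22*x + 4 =-3*s^3 + s^2*(28*x + 9) + s*(-33*x^2 - 12*x) + 8*x^3 + 3*x^2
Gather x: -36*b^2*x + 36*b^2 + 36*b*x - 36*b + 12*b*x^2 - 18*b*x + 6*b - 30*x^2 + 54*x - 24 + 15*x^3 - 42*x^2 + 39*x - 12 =36*b^2 - 30*b + 15*x^3 + x^2*(12*b - 72) + x*(-36*b^2 + 18*b + 93) - 36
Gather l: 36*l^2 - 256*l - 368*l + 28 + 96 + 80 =36*l^2 - 624*l + 204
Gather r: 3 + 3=6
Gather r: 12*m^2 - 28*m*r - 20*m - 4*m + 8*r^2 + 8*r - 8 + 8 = 12*m^2 - 24*m + 8*r^2 + r*(8 - 28*m)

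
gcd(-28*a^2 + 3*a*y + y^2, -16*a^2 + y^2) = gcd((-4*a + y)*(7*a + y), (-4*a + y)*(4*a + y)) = -4*a + y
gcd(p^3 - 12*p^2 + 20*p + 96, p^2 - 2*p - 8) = p + 2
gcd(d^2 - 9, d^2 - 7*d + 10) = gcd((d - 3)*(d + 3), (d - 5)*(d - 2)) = 1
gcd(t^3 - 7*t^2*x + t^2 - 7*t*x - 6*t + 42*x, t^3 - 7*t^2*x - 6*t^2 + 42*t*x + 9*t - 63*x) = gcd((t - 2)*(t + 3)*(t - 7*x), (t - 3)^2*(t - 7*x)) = -t + 7*x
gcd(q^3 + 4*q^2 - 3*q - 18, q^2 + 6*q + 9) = q^2 + 6*q + 9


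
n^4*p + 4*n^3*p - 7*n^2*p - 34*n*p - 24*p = (n - 3)*(n + 2)*(n + 4)*(n*p + p)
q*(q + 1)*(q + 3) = q^3 + 4*q^2 + 3*q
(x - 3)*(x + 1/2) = x^2 - 5*x/2 - 3/2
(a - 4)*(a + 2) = a^2 - 2*a - 8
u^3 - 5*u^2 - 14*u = u*(u - 7)*(u + 2)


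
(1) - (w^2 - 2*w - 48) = -w^2 + 2*w + 49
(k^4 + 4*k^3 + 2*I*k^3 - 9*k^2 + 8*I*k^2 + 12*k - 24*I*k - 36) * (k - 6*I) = k^5 + 4*k^4 - 4*I*k^4 + 3*k^3 - 16*I*k^3 + 60*k^2 + 30*I*k^2 - 180*k - 72*I*k + 216*I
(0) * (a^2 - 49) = 0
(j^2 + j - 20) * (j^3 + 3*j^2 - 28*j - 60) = j^5 + 4*j^4 - 45*j^3 - 148*j^2 + 500*j + 1200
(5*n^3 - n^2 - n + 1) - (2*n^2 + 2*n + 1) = 5*n^3 - 3*n^2 - 3*n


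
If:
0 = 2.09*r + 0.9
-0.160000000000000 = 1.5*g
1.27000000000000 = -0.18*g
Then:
No Solution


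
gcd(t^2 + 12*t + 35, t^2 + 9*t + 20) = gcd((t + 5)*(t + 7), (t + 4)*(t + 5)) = t + 5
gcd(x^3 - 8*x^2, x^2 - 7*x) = x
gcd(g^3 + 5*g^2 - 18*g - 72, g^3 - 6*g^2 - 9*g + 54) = g + 3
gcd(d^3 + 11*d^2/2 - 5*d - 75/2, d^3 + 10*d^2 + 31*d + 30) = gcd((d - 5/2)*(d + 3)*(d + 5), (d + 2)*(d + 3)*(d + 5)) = d^2 + 8*d + 15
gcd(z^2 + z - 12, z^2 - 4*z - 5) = 1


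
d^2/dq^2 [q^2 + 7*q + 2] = 2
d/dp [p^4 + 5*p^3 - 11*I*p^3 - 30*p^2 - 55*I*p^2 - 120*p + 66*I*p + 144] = 4*p^3 + p^2*(15 - 33*I) + p*(-60 - 110*I) - 120 + 66*I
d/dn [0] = 0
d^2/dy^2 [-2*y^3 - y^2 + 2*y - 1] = -12*y - 2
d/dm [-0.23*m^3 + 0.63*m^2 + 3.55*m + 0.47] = -0.69*m^2 + 1.26*m + 3.55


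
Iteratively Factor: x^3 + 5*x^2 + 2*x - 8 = (x - 1)*(x^2 + 6*x + 8) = (x - 1)*(x + 2)*(x + 4)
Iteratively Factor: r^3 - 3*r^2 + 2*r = (r - 2)*(r^2 - r) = (r - 2)*(r - 1)*(r)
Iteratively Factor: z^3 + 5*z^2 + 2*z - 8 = (z + 2)*(z^2 + 3*z - 4) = (z + 2)*(z + 4)*(z - 1)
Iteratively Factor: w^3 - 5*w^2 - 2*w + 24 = (w - 4)*(w^2 - w - 6) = (w - 4)*(w - 3)*(w + 2)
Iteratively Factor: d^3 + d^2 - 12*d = (d)*(d^2 + d - 12) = d*(d - 3)*(d + 4)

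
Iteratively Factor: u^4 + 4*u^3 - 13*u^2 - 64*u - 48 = (u + 4)*(u^3 - 13*u - 12) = (u - 4)*(u + 4)*(u^2 + 4*u + 3) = (u - 4)*(u + 1)*(u + 4)*(u + 3)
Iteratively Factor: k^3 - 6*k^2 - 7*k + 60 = (k + 3)*(k^2 - 9*k + 20) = (k - 5)*(k + 3)*(k - 4)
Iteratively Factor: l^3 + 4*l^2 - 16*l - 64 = (l + 4)*(l^2 - 16) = (l + 4)^2*(l - 4)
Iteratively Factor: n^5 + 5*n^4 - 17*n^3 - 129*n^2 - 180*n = (n + 4)*(n^4 + n^3 - 21*n^2 - 45*n) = (n - 5)*(n + 4)*(n^3 + 6*n^2 + 9*n) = (n - 5)*(n + 3)*(n + 4)*(n^2 + 3*n) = (n - 5)*(n + 3)^2*(n + 4)*(n)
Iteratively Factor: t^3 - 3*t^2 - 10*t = (t + 2)*(t^2 - 5*t) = t*(t + 2)*(t - 5)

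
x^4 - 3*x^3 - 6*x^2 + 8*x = x*(x - 4)*(x - 1)*(x + 2)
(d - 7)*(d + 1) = d^2 - 6*d - 7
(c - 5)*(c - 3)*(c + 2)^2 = c^4 - 4*c^3 - 13*c^2 + 28*c + 60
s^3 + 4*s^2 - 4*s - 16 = (s - 2)*(s + 2)*(s + 4)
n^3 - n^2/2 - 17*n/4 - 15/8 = (n - 5/2)*(n + 1/2)*(n + 3/2)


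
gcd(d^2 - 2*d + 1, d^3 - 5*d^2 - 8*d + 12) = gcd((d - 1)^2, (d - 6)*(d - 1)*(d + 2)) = d - 1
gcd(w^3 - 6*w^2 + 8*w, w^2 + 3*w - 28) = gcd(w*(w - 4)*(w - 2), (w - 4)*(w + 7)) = w - 4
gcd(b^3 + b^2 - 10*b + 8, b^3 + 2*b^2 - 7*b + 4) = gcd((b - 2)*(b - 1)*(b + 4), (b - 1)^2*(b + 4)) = b^2 + 3*b - 4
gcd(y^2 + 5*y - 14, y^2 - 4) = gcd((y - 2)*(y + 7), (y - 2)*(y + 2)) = y - 2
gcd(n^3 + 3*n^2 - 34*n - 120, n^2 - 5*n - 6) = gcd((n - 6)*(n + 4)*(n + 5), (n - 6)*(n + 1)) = n - 6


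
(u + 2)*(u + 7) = u^2 + 9*u + 14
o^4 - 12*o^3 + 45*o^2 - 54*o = o*(o - 6)*(o - 3)^2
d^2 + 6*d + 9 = (d + 3)^2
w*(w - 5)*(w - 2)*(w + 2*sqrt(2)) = w^4 - 7*w^3 + 2*sqrt(2)*w^3 - 14*sqrt(2)*w^2 + 10*w^2 + 20*sqrt(2)*w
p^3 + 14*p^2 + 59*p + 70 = (p + 2)*(p + 5)*(p + 7)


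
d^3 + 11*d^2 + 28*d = d*(d + 4)*(d + 7)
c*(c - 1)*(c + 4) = c^3 + 3*c^2 - 4*c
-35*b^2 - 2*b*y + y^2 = (-7*b + y)*(5*b + y)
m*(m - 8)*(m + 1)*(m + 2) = m^4 - 5*m^3 - 22*m^2 - 16*m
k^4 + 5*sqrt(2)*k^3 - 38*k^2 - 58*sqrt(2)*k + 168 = (k - 3*sqrt(2))*(k - sqrt(2))*(k + 2*sqrt(2))*(k + 7*sqrt(2))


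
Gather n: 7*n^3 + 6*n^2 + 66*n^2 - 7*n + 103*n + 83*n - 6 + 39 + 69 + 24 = 7*n^3 + 72*n^2 + 179*n + 126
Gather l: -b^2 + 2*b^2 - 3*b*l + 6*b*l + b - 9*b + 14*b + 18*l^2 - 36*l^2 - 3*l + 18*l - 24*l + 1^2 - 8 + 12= b^2 + 6*b - 18*l^2 + l*(3*b - 9) + 5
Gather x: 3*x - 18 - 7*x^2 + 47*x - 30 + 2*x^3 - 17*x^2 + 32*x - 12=2*x^3 - 24*x^2 + 82*x - 60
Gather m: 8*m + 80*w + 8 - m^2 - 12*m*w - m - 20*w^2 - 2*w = -m^2 + m*(7 - 12*w) - 20*w^2 + 78*w + 8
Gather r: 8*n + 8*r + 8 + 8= 8*n + 8*r + 16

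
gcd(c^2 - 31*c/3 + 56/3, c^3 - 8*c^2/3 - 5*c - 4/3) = 1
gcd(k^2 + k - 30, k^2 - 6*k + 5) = k - 5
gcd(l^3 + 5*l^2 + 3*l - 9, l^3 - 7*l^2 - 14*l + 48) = l + 3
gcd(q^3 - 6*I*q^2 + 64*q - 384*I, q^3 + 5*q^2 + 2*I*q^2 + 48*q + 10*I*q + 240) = q^2 + 2*I*q + 48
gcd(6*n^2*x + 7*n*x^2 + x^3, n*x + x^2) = n*x + x^2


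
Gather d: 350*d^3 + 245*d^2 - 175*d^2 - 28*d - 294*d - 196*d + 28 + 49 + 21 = 350*d^3 + 70*d^2 - 518*d + 98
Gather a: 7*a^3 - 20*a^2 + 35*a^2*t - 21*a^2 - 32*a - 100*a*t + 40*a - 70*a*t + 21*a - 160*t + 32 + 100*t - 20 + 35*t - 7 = 7*a^3 + a^2*(35*t - 41) + a*(29 - 170*t) - 25*t + 5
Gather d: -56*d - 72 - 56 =-56*d - 128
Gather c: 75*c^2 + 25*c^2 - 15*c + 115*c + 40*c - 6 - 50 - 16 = 100*c^2 + 140*c - 72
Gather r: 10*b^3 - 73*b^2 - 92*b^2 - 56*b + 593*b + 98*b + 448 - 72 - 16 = 10*b^3 - 165*b^2 + 635*b + 360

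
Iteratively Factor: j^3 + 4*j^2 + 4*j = (j)*(j^2 + 4*j + 4) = j*(j + 2)*(j + 2)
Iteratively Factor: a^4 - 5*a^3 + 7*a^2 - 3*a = (a)*(a^3 - 5*a^2 + 7*a - 3) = a*(a - 1)*(a^2 - 4*a + 3) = a*(a - 1)^2*(a - 3)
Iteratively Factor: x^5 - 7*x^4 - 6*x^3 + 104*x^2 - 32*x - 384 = (x - 4)*(x^4 - 3*x^3 - 18*x^2 + 32*x + 96) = (x - 4)*(x + 3)*(x^3 - 6*x^2 + 32) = (x - 4)^2*(x + 3)*(x^2 - 2*x - 8) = (x - 4)^2*(x + 2)*(x + 3)*(x - 4)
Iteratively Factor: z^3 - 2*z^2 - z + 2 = (z - 2)*(z^2 - 1) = (z - 2)*(z + 1)*(z - 1)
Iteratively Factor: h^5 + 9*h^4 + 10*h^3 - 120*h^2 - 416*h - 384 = (h + 2)*(h^4 + 7*h^3 - 4*h^2 - 112*h - 192) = (h + 2)*(h + 4)*(h^3 + 3*h^2 - 16*h - 48) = (h + 2)*(h + 3)*(h + 4)*(h^2 - 16) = (h - 4)*(h + 2)*(h + 3)*(h + 4)*(h + 4)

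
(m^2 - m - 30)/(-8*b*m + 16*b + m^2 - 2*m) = (-m^2 + m + 30)/(8*b*m - 16*b - m^2 + 2*m)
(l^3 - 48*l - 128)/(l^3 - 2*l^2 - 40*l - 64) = (l + 4)/(l + 2)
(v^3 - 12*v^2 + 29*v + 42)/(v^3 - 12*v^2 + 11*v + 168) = (v^2 - 5*v - 6)/(v^2 - 5*v - 24)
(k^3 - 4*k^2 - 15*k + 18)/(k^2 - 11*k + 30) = (k^2 + 2*k - 3)/(k - 5)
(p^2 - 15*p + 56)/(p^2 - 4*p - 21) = (p - 8)/(p + 3)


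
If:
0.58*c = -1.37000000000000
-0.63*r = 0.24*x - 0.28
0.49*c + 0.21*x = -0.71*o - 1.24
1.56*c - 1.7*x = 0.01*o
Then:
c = -2.36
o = 0.53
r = 1.27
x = -2.17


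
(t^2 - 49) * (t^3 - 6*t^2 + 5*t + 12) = t^5 - 6*t^4 - 44*t^3 + 306*t^2 - 245*t - 588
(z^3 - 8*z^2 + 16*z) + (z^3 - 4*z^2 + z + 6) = 2*z^3 - 12*z^2 + 17*z + 6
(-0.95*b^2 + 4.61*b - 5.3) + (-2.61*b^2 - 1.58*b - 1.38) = -3.56*b^2 + 3.03*b - 6.68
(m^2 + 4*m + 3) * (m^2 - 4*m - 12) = m^4 - 25*m^2 - 60*m - 36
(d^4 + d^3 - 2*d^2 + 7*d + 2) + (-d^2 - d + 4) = d^4 + d^3 - 3*d^2 + 6*d + 6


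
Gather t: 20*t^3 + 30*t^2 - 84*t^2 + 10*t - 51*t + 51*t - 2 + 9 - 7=20*t^3 - 54*t^2 + 10*t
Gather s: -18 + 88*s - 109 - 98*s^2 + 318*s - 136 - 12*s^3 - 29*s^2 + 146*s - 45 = -12*s^3 - 127*s^2 + 552*s - 308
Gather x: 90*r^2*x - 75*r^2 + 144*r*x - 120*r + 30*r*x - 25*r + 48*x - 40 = -75*r^2 - 145*r + x*(90*r^2 + 174*r + 48) - 40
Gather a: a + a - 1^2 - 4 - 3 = 2*a - 8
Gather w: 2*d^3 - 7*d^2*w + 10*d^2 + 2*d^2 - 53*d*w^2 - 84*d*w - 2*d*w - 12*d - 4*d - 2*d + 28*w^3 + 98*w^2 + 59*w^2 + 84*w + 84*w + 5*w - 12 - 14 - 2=2*d^3 + 12*d^2 - 18*d + 28*w^3 + w^2*(157 - 53*d) + w*(-7*d^2 - 86*d + 173) - 28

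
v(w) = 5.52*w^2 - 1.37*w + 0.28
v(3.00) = 45.85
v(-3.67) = 79.66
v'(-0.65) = -8.55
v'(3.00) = 31.75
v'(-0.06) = -2.03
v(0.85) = 3.10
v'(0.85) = 8.01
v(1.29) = 7.70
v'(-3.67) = -41.89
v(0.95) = 3.96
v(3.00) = 45.85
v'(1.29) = 12.87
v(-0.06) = 0.38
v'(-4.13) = -46.97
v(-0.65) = 3.50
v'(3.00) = 31.75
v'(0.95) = 9.12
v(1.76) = 14.97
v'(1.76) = 18.06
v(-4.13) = 100.09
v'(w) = 11.04*w - 1.37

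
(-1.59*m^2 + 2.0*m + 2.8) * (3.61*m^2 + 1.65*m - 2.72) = -5.7399*m^4 + 4.5965*m^3 + 17.7328*m^2 - 0.820000000000001*m - 7.616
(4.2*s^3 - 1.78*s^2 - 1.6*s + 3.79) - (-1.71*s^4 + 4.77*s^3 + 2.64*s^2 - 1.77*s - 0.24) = 1.71*s^4 - 0.569999999999999*s^3 - 4.42*s^2 + 0.17*s + 4.03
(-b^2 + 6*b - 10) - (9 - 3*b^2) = 2*b^2 + 6*b - 19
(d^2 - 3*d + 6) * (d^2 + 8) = d^4 - 3*d^3 + 14*d^2 - 24*d + 48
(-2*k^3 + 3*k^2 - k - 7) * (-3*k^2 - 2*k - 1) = 6*k^5 - 5*k^4 - k^3 + 20*k^2 + 15*k + 7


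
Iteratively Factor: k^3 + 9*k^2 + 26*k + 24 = (k + 3)*(k^2 + 6*k + 8) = (k + 3)*(k + 4)*(k + 2)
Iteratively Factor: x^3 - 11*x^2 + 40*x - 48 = (x - 3)*(x^2 - 8*x + 16) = (x - 4)*(x - 3)*(x - 4)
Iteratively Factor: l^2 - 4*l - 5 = (l - 5)*(l + 1)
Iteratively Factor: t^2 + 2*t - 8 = (t - 2)*(t + 4)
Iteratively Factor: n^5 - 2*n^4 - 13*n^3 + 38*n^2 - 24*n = (n - 3)*(n^4 + n^3 - 10*n^2 + 8*n) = n*(n - 3)*(n^3 + n^2 - 10*n + 8) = n*(n - 3)*(n - 1)*(n^2 + 2*n - 8) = n*(n - 3)*(n - 2)*(n - 1)*(n + 4)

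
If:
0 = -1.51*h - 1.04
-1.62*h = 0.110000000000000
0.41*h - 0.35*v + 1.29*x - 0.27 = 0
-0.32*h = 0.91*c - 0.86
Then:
No Solution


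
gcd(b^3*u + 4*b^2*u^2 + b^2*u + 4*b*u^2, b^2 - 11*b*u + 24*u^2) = 1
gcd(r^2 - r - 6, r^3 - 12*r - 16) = r + 2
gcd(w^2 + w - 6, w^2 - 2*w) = w - 2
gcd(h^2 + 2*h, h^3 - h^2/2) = h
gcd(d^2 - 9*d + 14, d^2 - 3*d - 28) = d - 7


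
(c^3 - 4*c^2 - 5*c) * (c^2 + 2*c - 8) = c^5 - 2*c^4 - 21*c^3 + 22*c^2 + 40*c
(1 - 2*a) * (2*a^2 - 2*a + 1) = -4*a^3 + 6*a^2 - 4*a + 1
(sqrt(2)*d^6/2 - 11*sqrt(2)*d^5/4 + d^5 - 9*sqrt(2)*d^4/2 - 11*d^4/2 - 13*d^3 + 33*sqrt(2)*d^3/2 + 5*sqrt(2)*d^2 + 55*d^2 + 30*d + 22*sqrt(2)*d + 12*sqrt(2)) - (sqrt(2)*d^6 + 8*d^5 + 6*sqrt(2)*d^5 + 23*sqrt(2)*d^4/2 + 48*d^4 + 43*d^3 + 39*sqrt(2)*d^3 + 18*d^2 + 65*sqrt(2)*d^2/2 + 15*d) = -sqrt(2)*d^6/2 - 35*sqrt(2)*d^5/4 - 7*d^5 - 107*d^4/2 - 16*sqrt(2)*d^4 - 56*d^3 - 45*sqrt(2)*d^3/2 - 55*sqrt(2)*d^2/2 + 37*d^2 + 15*d + 22*sqrt(2)*d + 12*sqrt(2)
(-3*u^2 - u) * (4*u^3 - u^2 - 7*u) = -12*u^5 - u^4 + 22*u^3 + 7*u^2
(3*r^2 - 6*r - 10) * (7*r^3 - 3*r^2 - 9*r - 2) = 21*r^5 - 51*r^4 - 79*r^3 + 78*r^2 + 102*r + 20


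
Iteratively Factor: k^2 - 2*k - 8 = (k + 2)*(k - 4)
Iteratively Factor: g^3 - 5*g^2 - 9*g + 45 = (g + 3)*(g^2 - 8*g + 15) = (g - 5)*(g + 3)*(g - 3)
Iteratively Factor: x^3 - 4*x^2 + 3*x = (x)*(x^2 - 4*x + 3) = x*(x - 1)*(x - 3)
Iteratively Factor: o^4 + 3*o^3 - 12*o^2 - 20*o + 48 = (o + 4)*(o^3 - o^2 - 8*o + 12) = (o - 2)*(o + 4)*(o^2 + o - 6) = (o - 2)^2*(o + 4)*(o + 3)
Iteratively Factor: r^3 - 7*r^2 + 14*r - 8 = (r - 2)*(r^2 - 5*r + 4) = (r - 2)*(r - 1)*(r - 4)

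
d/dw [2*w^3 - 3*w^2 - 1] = 6*w*(w - 1)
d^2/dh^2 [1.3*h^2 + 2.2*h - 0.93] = 2.60000000000000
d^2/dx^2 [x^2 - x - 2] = 2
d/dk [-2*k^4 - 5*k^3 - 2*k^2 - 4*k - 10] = -8*k^3 - 15*k^2 - 4*k - 4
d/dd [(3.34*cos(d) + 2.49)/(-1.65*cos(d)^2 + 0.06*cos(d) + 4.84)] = (5.511*sin(d)^2 - 8.217*cos(d) - 21.5272)*sin(d)/(-1.65*cos(d)^2 + 0.06*cos(d) + 4.84)^2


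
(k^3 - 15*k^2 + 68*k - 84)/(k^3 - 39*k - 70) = (k^2 - 8*k + 12)/(k^2 + 7*k + 10)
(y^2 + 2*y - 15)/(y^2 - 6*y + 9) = (y + 5)/(y - 3)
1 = 1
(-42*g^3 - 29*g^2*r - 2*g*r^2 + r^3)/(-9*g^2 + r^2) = (-14*g^2 - 5*g*r + r^2)/(-3*g + r)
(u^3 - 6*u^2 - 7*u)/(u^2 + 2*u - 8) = u*(u^2 - 6*u - 7)/(u^2 + 2*u - 8)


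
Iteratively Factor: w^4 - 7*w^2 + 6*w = (w)*(w^3 - 7*w + 6) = w*(w - 2)*(w^2 + 2*w - 3) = w*(w - 2)*(w - 1)*(w + 3)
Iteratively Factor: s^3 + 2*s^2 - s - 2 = (s + 1)*(s^2 + s - 2) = (s - 1)*(s + 1)*(s + 2)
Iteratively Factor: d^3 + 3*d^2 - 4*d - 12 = (d + 2)*(d^2 + d - 6) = (d - 2)*(d + 2)*(d + 3)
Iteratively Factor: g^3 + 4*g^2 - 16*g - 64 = (g + 4)*(g^2 - 16) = (g + 4)^2*(g - 4)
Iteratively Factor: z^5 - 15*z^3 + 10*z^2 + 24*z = (z + 1)*(z^4 - z^3 - 14*z^2 + 24*z) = (z + 1)*(z + 4)*(z^3 - 5*z^2 + 6*z) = (z - 3)*(z + 1)*(z + 4)*(z^2 - 2*z) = (z - 3)*(z - 2)*(z + 1)*(z + 4)*(z)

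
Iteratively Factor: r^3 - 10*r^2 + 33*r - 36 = (r - 4)*(r^2 - 6*r + 9) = (r - 4)*(r - 3)*(r - 3)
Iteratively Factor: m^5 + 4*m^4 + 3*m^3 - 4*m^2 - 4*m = (m + 2)*(m^4 + 2*m^3 - m^2 - 2*m) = (m - 1)*(m + 2)*(m^3 + 3*m^2 + 2*m) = m*(m - 1)*(m + 2)*(m^2 + 3*m + 2) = m*(m - 1)*(m + 2)^2*(m + 1)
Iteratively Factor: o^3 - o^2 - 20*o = (o)*(o^2 - o - 20) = o*(o - 5)*(o + 4)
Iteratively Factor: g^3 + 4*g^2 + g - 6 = (g + 3)*(g^2 + g - 2) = (g - 1)*(g + 3)*(g + 2)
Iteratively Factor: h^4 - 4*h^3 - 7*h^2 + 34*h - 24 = (h + 3)*(h^3 - 7*h^2 + 14*h - 8) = (h - 4)*(h + 3)*(h^2 - 3*h + 2) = (h - 4)*(h - 2)*(h + 3)*(h - 1)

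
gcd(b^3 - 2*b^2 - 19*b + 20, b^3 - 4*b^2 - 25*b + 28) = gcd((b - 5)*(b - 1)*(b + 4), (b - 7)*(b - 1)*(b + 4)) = b^2 + 3*b - 4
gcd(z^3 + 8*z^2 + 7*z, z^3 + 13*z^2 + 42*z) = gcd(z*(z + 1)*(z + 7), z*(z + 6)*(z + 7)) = z^2 + 7*z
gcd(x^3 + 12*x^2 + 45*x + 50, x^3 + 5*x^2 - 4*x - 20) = x^2 + 7*x + 10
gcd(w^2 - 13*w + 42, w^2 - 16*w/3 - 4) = w - 6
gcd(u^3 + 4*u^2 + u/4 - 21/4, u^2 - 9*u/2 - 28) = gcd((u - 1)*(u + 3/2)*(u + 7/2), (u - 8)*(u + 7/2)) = u + 7/2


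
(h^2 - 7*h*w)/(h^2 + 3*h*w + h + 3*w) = h*(h - 7*w)/(h^2 + 3*h*w + h + 3*w)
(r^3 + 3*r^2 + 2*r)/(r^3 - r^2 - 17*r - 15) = r*(r + 2)/(r^2 - 2*r - 15)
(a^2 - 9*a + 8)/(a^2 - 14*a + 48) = (a - 1)/(a - 6)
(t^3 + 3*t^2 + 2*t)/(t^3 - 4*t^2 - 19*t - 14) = t/(t - 7)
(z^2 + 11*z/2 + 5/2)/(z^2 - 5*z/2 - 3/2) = (z + 5)/(z - 3)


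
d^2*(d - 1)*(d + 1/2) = d^4 - d^3/2 - d^2/2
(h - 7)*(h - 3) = h^2 - 10*h + 21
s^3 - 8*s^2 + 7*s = s*(s - 7)*(s - 1)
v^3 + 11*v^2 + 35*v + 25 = (v + 1)*(v + 5)^2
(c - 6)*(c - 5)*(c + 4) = c^3 - 7*c^2 - 14*c + 120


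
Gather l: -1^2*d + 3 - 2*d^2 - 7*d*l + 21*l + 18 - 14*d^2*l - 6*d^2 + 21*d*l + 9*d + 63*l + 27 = -8*d^2 + 8*d + l*(-14*d^2 + 14*d + 84) + 48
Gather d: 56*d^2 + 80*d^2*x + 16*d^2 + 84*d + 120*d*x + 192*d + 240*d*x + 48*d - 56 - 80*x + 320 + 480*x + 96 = d^2*(80*x + 72) + d*(360*x + 324) + 400*x + 360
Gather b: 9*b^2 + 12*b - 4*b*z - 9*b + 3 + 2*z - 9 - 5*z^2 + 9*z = 9*b^2 + b*(3 - 4*z) - 5*z^2 + 11*z - 6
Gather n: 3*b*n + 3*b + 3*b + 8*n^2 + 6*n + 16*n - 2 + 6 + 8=6*b + 8*n^2 + n*(3*b + 22) + 12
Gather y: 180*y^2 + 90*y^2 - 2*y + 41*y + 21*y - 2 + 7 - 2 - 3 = 270*y^2 + 60*y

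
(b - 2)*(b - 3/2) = b^2 - 7*b/2 + 3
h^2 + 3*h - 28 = (h - 4)*(h + 7)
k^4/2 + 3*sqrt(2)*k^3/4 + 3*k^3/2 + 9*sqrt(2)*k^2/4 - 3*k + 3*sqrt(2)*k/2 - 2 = (k - sqrt(2)/2)*(k + 2*sqrt(2))*(sqrt(2)*k/2 + sqrt(2)/2)*(sqrt(2)*k/2 + sqrt(2))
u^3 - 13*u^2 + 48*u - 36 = (u - 6)^2*(u - 1)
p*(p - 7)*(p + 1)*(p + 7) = p^4 + p^3 - 49*p^2 - 49*p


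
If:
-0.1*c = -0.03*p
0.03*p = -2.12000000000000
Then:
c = -21.20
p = -70.67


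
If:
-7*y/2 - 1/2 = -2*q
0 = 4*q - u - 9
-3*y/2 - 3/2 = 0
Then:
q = -3/2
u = -15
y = -1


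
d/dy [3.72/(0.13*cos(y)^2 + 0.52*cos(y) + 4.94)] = (0.9672*cos(y) + 1.9344)*sin(y)/(0.13*cos(y)^2 + 0.52*cos(y) + 4.94)^2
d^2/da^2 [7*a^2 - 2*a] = 14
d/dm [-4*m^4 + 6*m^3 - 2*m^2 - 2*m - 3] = -16*m^3 + 18*m^2 - 4*m - 2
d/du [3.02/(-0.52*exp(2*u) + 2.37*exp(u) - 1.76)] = (3.1408*exp(u) - 7.1574)*exp(u)/(0.52*exp(2*u) - 2.37*exp(u) + 1.76)^2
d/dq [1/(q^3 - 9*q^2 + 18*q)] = 3*(-q^2 + 6*q - 6)/(q^2*(q^2 - 9*q + 18)^2)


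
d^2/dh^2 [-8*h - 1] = 0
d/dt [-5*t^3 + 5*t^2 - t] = -15*t^2 + 10*t - 1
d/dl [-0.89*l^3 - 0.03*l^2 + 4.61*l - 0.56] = -2.67*l^2 - 0.06*l + 4.61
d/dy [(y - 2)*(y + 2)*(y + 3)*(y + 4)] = 4*y^3 + 21*y^2 + 16*y - 28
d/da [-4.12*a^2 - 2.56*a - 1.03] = -8.24*a - 2.56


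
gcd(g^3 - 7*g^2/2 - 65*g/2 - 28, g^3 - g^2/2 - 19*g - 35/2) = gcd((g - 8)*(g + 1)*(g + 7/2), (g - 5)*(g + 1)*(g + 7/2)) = g^2 + 9*g/2 + 7/2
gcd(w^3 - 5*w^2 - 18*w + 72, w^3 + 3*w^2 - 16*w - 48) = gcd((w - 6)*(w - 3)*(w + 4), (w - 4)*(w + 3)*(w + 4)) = w + 4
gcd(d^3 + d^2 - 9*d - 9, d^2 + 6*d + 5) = d + 1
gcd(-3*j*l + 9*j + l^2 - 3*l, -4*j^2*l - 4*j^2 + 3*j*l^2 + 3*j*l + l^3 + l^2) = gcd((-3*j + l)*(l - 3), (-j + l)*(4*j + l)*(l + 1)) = 1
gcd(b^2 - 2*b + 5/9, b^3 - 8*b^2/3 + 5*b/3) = b - 5/3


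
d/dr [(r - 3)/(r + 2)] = 5/(r + 2)^2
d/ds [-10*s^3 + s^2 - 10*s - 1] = -30*s^2 + 2*s - 10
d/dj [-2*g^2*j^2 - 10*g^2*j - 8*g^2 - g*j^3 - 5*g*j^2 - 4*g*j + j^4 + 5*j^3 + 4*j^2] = -4*g^2*j - 10*g^2 - 3*g*j^2 - 10*g*j - 4*g + 4*j^3 + 15*j^2 + 8*j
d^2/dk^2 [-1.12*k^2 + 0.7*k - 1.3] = -2.24000000000000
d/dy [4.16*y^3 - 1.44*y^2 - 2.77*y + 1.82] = 12.48*y^2 - 2.88*y - 2.77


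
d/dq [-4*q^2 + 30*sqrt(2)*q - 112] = -8*q + 30*sqrt(2)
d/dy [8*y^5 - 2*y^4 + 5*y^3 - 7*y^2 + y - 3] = 40*y^4 - 8*y^3 + 15*y^2 - 14*y + 1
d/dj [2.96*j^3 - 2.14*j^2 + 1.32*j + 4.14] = 8.88*j^2 - 4.28*j + 1.32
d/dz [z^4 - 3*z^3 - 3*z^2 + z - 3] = 4*z^3 - 9*z^2 - 6*z + 1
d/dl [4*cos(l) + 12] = -4*sin(l)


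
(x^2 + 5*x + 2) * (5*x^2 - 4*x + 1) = 5*x^4 + 21*x^3 - 9*x^2 - 3*x + 2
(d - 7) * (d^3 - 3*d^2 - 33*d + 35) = d^4 - 10*d^3 - 12*d^2 + 266*d - 245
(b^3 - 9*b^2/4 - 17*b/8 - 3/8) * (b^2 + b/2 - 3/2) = b^5 - 7*b^4/4 - 19*b^3/4 + 31*b^2/16 + 3*b + 9/16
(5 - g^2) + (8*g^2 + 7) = 7*g^2 + 12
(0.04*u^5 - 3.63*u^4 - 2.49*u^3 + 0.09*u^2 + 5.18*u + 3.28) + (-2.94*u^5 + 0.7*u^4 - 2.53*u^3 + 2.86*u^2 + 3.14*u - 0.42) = -2.9*u^5 - 2.93*u^4 - 5.02*u^3 + 2.95*u^2 + 8.32*u + 2.86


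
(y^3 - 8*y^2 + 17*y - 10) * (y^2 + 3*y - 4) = y^5 - 5*y^4 - 11*y^3 + 73*y^2 - 98*y + 40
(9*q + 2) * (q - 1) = 9*q^2 - 7*q - 2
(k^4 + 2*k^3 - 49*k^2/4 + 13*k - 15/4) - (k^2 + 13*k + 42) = k^4 + 2*k^3 - 53*k^2/4 - 183/4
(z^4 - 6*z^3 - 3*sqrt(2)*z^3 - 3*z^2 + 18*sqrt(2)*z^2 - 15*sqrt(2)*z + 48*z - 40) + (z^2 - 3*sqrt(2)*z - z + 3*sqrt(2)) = z^4 - 6*z^3 - 3*sqrt(2)*z^3 - 2*z^2 + 18*sqrt(2)*z^2 - 18*sqrt(2)*z + 47*z - 40 + 3*sqrt(2)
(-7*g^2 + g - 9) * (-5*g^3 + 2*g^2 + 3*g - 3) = 35*g^5 - 19*g^4 + 26*g^3 + 6*g^2 - 30*g + 27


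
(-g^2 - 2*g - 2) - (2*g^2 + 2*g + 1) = -3*g^2 - 4*g - 3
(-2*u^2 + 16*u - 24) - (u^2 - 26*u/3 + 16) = -3*u^2 + 74*u/3 - 40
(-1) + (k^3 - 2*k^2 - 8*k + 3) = k^3 - 2*k^2 - 8*k + 2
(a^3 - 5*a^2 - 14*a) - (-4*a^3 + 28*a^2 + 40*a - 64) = 5*a^3 - 33*a^2 - 54*a + 64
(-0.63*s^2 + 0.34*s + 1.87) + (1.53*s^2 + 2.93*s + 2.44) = 0.9*s^2 + 3.27*s + 4.31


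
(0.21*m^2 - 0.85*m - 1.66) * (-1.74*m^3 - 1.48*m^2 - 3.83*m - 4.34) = -0.3654*m^5 + 1.1682*m^4 + 3.3421*m^3 + 4.8009*m^2 + 10.0468*m + 7.2044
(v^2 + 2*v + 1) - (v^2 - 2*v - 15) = 4*v + 16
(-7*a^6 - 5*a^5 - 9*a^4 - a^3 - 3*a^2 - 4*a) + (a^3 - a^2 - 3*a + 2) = -7*a^6 - 5*a^5 - 9*a^4 - 4*a^2 - 7*a + 2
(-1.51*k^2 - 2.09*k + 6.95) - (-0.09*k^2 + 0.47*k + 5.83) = -1.42*k^2 - 2.56*k + 1.12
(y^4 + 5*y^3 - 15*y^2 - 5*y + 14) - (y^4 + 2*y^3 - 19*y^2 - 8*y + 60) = 3*y^3 + 4*y^2 + 3*y - 46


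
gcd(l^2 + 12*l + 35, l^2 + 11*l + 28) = l + 7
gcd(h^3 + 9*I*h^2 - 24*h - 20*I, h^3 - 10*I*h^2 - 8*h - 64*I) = h + 2*I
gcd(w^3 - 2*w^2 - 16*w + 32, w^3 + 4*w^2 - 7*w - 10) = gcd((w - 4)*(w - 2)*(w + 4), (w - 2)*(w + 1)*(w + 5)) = w - 2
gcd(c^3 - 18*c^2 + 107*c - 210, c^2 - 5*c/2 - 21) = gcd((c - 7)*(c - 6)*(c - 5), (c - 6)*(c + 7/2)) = c - 6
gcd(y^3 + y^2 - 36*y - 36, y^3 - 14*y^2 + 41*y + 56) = y + 1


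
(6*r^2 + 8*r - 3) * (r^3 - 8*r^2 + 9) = 6*r^5 - 40*r^4 - 67*r^3 + 78*r^2 + 72*r - 27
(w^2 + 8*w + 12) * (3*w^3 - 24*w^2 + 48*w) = 3*w^5 - 108*w^3 + 96*w^2 + 576*w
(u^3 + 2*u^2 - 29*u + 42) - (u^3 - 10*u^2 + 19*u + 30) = 12*u^2 - 48*u + 12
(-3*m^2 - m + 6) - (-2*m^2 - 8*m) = -m^2 + 7*m + 6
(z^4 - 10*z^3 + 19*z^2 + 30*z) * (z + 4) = z^5 - 6*z^4 - 21*z^3 + 106*z^2 + 120*z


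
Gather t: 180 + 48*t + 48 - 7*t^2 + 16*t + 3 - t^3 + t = -t^3 - 7*t^2 + 65*t + 231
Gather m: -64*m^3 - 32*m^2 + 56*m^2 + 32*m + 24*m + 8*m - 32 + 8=-64*m^3 + 24*m^2 + 64*m - 24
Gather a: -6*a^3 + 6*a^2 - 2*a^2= -6*a^3 + 4*a^2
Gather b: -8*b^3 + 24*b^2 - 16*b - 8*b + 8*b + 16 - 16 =-8*b^3 + 24*b^2 - 16*b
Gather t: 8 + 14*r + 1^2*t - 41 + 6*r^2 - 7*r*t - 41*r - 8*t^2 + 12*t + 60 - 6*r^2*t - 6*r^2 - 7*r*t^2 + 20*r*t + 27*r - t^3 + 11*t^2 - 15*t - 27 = -t^3 + t^2*(3 - 7*r) + t*(-6*r^2 + 13*r - 2)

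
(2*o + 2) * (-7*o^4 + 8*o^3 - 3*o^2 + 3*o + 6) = -14*o^5 + 2*o^4 + 10*o^3 + 18*o + 12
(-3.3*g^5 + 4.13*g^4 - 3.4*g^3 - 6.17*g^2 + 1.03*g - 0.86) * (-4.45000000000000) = 14.685*g^5 - 18.3785*g^4 + 15.13*g^3 + 27.4565*g^2 - 4.5835*g + 3.827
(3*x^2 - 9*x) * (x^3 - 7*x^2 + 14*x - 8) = 3*x^5 - 30*x^4 + 105*x^3 - 150*x^2 + 72*x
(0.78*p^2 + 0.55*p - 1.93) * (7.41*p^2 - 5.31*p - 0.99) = 5.7798*p^4 - 0.0662999999999991*p^3 - 17.994*p^2 + 9.7038*p + 1.9107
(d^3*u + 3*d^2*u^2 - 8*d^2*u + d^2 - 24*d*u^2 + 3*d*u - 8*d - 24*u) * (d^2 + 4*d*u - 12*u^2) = d^5*u + 7*d^4*u^2 - 8*d^4*u + d^4 - 56*d^3*u^2 + 7*d^3*u - 8*d^3 - 36*d^2*u^4 - 56*d^2*u + 288*d*u^4 - 36*d*u^3 + 288*u^3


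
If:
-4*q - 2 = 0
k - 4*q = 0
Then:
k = -2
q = -1/2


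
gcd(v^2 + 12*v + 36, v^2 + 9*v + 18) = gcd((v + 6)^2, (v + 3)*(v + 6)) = v + 6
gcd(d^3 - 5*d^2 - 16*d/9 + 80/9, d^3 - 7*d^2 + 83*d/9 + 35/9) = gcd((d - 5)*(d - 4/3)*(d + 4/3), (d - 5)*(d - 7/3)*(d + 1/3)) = d - 5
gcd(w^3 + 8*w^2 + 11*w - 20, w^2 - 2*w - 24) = w + 4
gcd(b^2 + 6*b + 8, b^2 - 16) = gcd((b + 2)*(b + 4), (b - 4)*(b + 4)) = b + 4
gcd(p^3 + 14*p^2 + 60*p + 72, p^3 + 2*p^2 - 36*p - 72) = p^2 + 8*p + 12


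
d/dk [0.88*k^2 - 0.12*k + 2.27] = 1.76*k - 0.12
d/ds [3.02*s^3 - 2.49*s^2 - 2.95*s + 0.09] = 9.06*s^2 - 4.98*s - 2.95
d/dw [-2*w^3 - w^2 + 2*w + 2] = -6*w^2 - 2*w + 2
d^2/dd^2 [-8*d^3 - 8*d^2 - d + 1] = -48*d - 16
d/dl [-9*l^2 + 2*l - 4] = 2 - 18*l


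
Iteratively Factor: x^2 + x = (x + 1)*(x)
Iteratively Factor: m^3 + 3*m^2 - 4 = (m - 1)*(m^2 + 4*m + 4) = (m - 1)*(m + 2)*(m + 2)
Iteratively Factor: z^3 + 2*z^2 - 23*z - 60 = (z + 3)*(z^2 - z - 20) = (z + 3)*(z + 4)*(z - 5)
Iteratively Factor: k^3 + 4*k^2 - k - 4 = (k - 1)*(k^2 + 5*k + 4) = (k - 1)*(k + 1)*(k + 4)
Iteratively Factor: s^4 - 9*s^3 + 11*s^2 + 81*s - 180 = (s - 5)*(s^3 - 4*s^2 - 9*s + 36) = (s - 5)*(s + 3)*(s^2 - 7*s + 12) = (s - 5)*(s - 3)*(s + 3)*(s - 4)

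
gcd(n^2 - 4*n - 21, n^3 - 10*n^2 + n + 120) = n + 3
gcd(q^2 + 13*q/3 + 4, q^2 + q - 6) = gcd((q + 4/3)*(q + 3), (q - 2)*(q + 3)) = q + 3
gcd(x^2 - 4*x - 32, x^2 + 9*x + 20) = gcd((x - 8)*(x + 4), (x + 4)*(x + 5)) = x + 4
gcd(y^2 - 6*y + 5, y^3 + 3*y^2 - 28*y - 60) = y - 5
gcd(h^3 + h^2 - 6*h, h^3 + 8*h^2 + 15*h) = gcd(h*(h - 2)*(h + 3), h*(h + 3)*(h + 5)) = h^2 + 3*h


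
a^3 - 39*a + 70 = (a - 5)*(a - 2)*(a + 7)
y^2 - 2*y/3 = y*(y - 2/3)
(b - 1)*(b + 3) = b^2 + 2*b - 3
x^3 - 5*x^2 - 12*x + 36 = (x - 6)*(x - 2)*(x + 3)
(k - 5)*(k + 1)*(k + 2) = k^3 - 2*k^2 - 13*k - 10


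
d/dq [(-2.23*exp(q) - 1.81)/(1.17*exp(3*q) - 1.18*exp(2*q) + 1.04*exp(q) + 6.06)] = (5.2182*exp(3*q) + 3.7217*exp(2*q) - 4.2716*exp(q) - 11.6314)*exp(q)/(1.3689*exp(6*q) - 2.7612*exp(5*q) + 3.826*exp(4*q) + 11.726*exp(3*q) - 13.22*exp(2*q) + 12.6048*exp(q) + 36.7236)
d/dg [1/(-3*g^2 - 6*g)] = 2*(g + 1)/(3*g^2*(g + 2)^2)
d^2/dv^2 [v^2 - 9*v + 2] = 2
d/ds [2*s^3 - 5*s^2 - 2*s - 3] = 6*s^2 - 10*s - 2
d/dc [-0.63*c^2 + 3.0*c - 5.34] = 3.0 - 1.26*c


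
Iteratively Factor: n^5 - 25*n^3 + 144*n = (n + 4)*(n^4 - 4*n^3 - 9*n^2 + 36*n) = (n + 3)*(n + 4)*(n^3 - 7*n^2 + 12*n) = (n - 4)*(n + 3)*(n + 4)*(n^2 - 3*n) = n*(n - 4)*(n + 3)*(n + 4)*(n - 3)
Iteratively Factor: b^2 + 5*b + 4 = (b + 1)*(b + 4)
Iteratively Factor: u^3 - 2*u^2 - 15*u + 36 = (u - 3)*(u^2 + u - 12) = (u - 3)^2*(u + 4)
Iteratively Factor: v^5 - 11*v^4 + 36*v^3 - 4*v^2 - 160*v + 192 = (v + 2)*(v^4 - 13*v^3 + 62*v^2 - 128*v + 96) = (v - 3)*(v + 2)*(v^3 - 10*v^2 + 32*v - 32) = (v - 4)*(v - 3)*(v + 2)*(v^2 - 6*v + 8) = (v - 4)*(v - 3)*(v - 2)*(v + 2)*(v - 4)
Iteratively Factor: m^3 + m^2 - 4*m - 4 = (m - 2)*(m^2 + 3*m + 2) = (m - 2)*(m + 2)*(m + 1)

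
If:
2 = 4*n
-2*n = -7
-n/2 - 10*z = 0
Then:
No Solution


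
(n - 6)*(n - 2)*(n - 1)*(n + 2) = n^4 - 7*n^3 + 2*n^2 + 28*n - 24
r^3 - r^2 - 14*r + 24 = (r - 3)*(r - 2)*(r + 4)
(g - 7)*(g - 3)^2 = g^3 - 13*g^2 + 51*g - 63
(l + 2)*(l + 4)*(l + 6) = l^3 + 12*l^2 + 44*l + 48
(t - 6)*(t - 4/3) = t^2 - 22*t/3 + 8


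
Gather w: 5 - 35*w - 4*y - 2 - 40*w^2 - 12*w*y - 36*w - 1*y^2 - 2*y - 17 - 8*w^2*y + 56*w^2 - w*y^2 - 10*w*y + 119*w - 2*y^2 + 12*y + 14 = w^2*(16 - 8*y) + w*(-y^2 - 22*y + 48) - 3*y^2 + 6*y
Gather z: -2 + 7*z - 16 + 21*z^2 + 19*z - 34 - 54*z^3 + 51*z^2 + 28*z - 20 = -54*z^3 + 72*z^2 + 54*z - 72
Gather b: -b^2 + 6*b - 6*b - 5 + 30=25 - b^2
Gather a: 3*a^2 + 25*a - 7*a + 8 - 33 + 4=3*a^2 + 18*a - 21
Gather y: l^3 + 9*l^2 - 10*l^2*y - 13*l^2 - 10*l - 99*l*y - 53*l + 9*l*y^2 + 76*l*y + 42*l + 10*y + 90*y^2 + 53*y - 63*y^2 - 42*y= l^3 - 4*l^2 - 21*l + y^2*(9*l + 27) + y*(-10*l^2 - 23*l + 21)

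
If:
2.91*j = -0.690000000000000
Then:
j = -0.24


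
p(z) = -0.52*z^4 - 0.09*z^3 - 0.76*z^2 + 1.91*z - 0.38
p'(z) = -2.08*z^3 - 0.27*z^2 - 1.52*z + 1.91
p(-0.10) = -0.58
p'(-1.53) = 11.05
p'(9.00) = -1549.96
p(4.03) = -148.08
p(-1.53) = -7.61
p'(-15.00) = 6983.96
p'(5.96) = -457.09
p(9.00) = -3522.08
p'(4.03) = -144.74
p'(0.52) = 0.75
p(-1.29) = -5.36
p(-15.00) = -26221.28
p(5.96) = -691.17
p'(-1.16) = 6.56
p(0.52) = 0.36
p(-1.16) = -4.42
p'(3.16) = -71.22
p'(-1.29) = 7.89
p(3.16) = -56.62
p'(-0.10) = 2.06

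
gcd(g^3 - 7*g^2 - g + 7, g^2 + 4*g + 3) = g + 1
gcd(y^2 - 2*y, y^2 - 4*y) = y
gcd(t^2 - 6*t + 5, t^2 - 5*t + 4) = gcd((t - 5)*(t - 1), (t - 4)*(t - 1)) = t - 1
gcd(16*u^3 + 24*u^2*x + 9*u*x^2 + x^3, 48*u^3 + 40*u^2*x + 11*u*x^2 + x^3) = 16*u^2 + 8*u*x + x^2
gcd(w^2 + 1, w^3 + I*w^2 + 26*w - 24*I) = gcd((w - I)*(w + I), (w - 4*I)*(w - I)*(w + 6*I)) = w - I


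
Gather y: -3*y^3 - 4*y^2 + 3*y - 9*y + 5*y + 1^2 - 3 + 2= -3*y^3 - 4*y^2 - y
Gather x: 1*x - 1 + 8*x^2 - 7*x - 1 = 8*x^2 - 6*x - 2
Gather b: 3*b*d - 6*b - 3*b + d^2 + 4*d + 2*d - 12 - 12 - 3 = b*(3*d - 9) + d^2 + 6*d - 27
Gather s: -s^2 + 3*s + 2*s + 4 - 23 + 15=-s^2 + 5*s - 4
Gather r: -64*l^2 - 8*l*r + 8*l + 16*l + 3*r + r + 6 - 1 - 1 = -64*l^2 + 24*l + r*(4 - 8*l) + 4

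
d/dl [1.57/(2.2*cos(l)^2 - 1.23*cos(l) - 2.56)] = (6.908*cos(l) - 1.9311)*sin(l)/(-2.2*cos(l)^2 + 1.23*cos(l) + 2.56)^2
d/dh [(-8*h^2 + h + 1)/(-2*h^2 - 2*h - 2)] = 9*h*(h + 2)/(2*(h^4 + 2*h^3 + 3*h^2 + 2*h + 1))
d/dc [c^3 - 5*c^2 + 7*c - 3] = 3*c^2 - 10*c + 7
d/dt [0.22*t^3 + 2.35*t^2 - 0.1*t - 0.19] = 0.66*t^2 + 4.7*t - 0.1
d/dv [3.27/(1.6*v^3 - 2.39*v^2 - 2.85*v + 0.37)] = (-15.696*v^2 + 15.6306*v + 9.3195)/(1.6*v^3 - 2.39*v^2 - 2.85*v + 0.37)^2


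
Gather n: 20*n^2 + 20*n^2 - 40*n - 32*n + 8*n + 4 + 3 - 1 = 40*n^2 - 64*n + 6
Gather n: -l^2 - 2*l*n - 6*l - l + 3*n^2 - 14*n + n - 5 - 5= -l^2 - 7*l + 3*n^2 + n*(-2*l - 13) - 10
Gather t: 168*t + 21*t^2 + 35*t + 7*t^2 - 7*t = 28*t^2 + 196*t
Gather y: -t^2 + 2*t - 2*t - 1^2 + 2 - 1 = -t^2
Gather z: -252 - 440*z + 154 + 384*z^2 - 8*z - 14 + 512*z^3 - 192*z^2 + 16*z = 512*z^3 + 192*z^2 - 432*z - 112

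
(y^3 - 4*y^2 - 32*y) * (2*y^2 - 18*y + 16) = 2*y^5 - 26*y^4 + 24*y^3 + 512*y^2 - 512*y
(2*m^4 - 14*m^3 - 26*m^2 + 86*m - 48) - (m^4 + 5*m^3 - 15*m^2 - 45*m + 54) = m^4 - 19*m^3 - 11*m^2 + 131*m - 102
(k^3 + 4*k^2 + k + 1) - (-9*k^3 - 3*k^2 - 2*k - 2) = 10*k^3 + 7*k^2 + 3*k + 3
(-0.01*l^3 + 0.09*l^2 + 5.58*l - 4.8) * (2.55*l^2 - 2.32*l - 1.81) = -0.0255*l^5 + 0.2527*l^4 + 14.0383*l^3 - 25.3485*l^2 + 1.0362*l + 8.688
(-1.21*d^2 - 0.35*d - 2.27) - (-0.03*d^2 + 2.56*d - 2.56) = -1.18*d^2 - 2.91*d + 0.29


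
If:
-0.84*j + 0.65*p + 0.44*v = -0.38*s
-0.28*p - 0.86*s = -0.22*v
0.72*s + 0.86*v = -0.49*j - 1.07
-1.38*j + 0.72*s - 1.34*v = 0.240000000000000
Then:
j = 0.31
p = 1.38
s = -0.67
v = -0.86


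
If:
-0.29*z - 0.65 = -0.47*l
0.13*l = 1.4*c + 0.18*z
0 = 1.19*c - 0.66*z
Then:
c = 0.11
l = 1.51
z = 0.21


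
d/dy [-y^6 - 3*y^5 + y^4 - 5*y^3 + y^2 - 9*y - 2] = -6*y^5 - 15*y^4 + 4*y^3 - 15*y^2 + 2*y - 9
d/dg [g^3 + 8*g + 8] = 3*g^2 + 8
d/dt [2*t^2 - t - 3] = 4*t - 1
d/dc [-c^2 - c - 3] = -2*c - 1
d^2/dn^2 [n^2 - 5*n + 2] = 2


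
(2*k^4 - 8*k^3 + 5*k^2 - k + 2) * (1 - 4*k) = -8*k^5 + 34*k^4 - 28*k^3 + 9*k^2 - 9*k + 2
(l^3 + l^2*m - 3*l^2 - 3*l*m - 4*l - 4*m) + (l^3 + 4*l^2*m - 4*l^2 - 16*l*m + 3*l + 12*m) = 2*l^3 + 5*l^2*m - 7*l^2 - 19*l*m - l + 8*m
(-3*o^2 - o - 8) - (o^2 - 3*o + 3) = -4*o^2 + 2*o - 11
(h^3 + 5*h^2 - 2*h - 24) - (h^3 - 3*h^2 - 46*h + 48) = 8*h^2 + 44*h - 72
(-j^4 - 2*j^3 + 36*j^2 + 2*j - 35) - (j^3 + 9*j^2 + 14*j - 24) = -j^4 - 3*j^3 + 27*j^2 - 12*j - 11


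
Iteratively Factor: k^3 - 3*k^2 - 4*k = (k - 4)*(k^2 + k) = k*(k - 4)*(k + 1)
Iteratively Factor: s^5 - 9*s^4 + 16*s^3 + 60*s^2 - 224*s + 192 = (s - 4)*(s^4 - 5*s^3 - 4*s^2 + 44*s - 48) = (s - 4)^2*(s^3 - s^2 - 8*s + 12) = (s - 4)^2*(s - 2)*(s^2 + s - 6) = (s - 4)^2*(s - 2)^2*(s + 3)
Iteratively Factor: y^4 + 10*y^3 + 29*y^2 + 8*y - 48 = (y + 4)*(y^3 + 6*y^2 + 5*y - 12) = (y - 1)*(y + 4)*(y^2 + 7*y + 12) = (y - 1)*(y + 3)*(y + 4)*(y + 4)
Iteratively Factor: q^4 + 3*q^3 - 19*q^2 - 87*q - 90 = (q - 5)*(q^3 + 8*q^2 + 21*q + 18) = (q - 5)*(q + 3)*(q^2 + 5*q + 6) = (q - 5)*(q + 2)*(q + 3)*(q + 3)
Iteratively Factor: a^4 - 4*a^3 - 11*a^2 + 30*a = (a + 3)*(a^3 - 7*a^2 + 10*a) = a*(a + 3)*(a^2 - 7*a + 10) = a*(a - 2)*(a + 3)*(a - 5)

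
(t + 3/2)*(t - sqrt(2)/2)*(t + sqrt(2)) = t^3 + sqrt(2)*t^2/2 + 3*t^2/2 - t + 3*sqrt(2)*t/4 - 3/2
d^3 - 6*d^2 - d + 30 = (d - 5)*(d - 3)*(d + 2)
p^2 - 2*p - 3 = (p - 3)*(p + 1)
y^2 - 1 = (y - 1)*(y + 1)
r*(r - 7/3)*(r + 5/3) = r^3 - 2*r^2/3 - 35*r/9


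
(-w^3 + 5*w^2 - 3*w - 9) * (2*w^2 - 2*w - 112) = -2*w^5 + 12*w^4 + 96*w^3 - 572*w^2 + 354*w + 1008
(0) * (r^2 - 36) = 0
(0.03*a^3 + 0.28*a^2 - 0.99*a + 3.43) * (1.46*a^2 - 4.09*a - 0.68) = 0.0438*a^5 + 0.2861*a^4 - 2.611*a^3 + 8.8665*a^2 - 13.3555*a - 2.3324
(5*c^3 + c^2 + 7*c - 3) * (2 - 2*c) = -10*c^4 + 8*c^3 - 12*c^2 + 20*c - 6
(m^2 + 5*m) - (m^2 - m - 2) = 6*m + 2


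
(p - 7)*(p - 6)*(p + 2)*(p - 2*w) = p^4 - 2*p^3*w - 11*p^3 + 22*p^2*w + 16*p^2 - 32*p*w + 84*p - 168*w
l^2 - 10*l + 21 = (l - 7)*(l - 3)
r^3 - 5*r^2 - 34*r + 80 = (r - 8)*(r - 2)*(r + 5)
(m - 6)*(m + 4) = m^2 - 2*m - 24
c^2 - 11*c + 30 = (c - 6)*(c - 5)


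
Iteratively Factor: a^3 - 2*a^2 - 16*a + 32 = (a + 4)*(a^2 - 6*a + 8) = (a - 4)*(a + 4)*(a - 2)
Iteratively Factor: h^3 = (h)*(h^2) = h^2*(h)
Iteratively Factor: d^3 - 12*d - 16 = (d + 2)*(d^2 - 2*d - 8) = (d + 2)^2*(d - 4)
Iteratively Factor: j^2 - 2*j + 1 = (j - 1)*(j - 1)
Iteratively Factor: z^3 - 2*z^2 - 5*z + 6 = (z - 3)*(z^2 + z - 2) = (z - 3)*(z - 1)*(z + 2)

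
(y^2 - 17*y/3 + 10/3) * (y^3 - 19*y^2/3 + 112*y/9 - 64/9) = y^5 - 12*y^4 + 155*y^3/3 - 2666*y^2/27 + 736*y/9 - 640/27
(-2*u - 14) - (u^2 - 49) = -u^2 - 2*u + 35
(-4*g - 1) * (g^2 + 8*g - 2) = -4*g^3 - 33*g^2 + 2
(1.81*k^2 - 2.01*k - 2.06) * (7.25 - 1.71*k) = -3.0951*k^3 + 16.5596*k^2 - 11.0499*k - 14.935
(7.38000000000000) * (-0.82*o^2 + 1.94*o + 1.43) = -6.0516*o^2 + 14.3172*o + 10.5534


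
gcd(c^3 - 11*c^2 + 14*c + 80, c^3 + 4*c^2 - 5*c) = 1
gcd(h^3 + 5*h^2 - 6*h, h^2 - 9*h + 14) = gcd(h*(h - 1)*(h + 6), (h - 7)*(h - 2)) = 1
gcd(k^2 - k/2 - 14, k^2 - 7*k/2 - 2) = k - 4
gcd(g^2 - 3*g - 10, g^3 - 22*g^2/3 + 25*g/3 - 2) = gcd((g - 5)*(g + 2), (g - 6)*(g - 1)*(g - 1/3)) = 1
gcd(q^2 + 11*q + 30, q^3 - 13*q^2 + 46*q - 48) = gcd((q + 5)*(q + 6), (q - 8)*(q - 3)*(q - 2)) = 1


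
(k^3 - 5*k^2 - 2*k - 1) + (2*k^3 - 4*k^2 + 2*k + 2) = 3*k^3 - 9*k^2 + 1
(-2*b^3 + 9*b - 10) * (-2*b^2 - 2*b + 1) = 4*b^5 + 4*b^4 - 20*b^3 + 2*b^2 + 29*b - 10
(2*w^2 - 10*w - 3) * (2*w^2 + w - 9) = 4*w^4 - 18*w^3 - 34*w^2 + 87*w + 27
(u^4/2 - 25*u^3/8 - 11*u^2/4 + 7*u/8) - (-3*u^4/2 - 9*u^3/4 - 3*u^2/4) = 2*u^4 - 7*u^3/8 - 2*u^2 + 7*u/8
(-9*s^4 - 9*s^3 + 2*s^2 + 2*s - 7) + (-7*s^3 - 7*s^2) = -9*s^4 - 16*s^3 - 5*s^2 + 2*s - 7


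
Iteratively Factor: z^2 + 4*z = (z + 4)*(z)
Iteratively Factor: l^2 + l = (l)*(l + 1)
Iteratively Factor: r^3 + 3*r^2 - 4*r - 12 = (r + 2)*(r^2 + r - 6) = (r + 2)*(r + 3)*(r - 2)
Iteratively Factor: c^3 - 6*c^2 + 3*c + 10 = (c - 2)*(c^2 - 4*c - 5) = (c - 2)*(c + 1)*(c - 5)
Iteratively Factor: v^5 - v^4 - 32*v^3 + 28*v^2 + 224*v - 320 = (v + 4)*(v^4 - 5*v^3 - 12*v^2 + 76*v - 80) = (v - 2)*(v + 4)*(v^3 - 3*v^2 - 18*v + 40) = (v - 5)*(v - 2)*(v + 4)*(v^2 + 2*v - 8) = (v - 5)*(v - 2)*(v + 4)^2*(v - 2)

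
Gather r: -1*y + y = 0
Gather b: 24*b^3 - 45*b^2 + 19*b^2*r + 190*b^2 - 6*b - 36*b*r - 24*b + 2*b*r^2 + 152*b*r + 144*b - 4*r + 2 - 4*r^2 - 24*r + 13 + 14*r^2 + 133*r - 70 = 24*b^3 + b^2*(19*r + 145) + b*(2*r^2 + 116*r + 114) + 10*r^2 + 105*r - 55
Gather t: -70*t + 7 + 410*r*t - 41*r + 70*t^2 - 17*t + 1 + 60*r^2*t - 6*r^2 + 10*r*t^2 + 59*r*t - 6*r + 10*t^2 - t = -6*r^2 - 47*r + t^2*(10*r + 80) + t*(60*r^2 + 469*r - 88) + 8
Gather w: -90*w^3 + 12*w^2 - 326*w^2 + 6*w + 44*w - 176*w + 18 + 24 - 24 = -90*w^3 - 314*w^2 - 126*w + 18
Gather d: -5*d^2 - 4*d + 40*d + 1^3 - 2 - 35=-5*d^2 + 36*d - 36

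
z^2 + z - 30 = (z - 5)*(z + 6)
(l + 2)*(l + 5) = l^2 + 7*l + 10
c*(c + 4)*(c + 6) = c^3 + 10*c^2 + 24*c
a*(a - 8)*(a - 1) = a^3 - 9*a^2 + 8*a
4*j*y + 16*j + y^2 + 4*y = (4*j + y)*(y + 4)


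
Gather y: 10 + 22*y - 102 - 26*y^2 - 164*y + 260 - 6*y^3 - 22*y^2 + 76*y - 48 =-6*y^3 - 48*y^2 - 66*y + 120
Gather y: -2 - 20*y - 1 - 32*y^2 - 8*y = -32*y^2 - 28*y - 3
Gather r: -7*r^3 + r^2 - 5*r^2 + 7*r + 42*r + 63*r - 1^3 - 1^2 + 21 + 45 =-7*r^3 - 4*r^2 + 112*r + 64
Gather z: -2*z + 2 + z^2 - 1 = z^2 - 2*z + 1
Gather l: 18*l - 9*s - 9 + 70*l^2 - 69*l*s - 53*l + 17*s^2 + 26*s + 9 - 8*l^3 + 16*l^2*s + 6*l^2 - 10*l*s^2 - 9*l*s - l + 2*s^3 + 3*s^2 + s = -8*l^3 + l^2*(16*s + 76) + l*(-10*s^2 - 78*s - 36) + 2*s^3 + 20*s^2 + 18*s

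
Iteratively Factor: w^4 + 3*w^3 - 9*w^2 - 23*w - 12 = (w + 4)*(w^3 - w^2 - 5*w - 3) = (w + 1)*(w + 4)*(w^2 - 2*w - 3) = (w - 3)*(w + 1)*(w + 4)*(w + 1)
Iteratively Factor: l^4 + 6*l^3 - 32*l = (l + 4)*(l^3 + 2*l^2 - 8*l) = l*(l + 4)*(l^2 + 2*l - 8) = l*(l - 2)*(l + 4)*(l + 4)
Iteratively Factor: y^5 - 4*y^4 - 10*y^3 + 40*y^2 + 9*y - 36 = (y - 1)*(y^4 - 3*y^3 - 13*y^2 + 27*y + 36) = (y - 1)*(y + 1)*(y^3 - 4*y^2 - 9*y + 36) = (y - 1)*(y + 1)*(y + 3)*(y^2 - 7*y + 12) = (y - 3)*(y - 1)*(y + 1)*(y + 3)*(y - 4)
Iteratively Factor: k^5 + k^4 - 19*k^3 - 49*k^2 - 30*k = (k + 1)*(k^4 - 19*k^2 - 30*k) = k*(k + 1)*(k^3 - 19*k - 30) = k*(k - 5)*(k + 1)*(k^2 + 5*k + 6) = k*(k - 5)*(k + 1)*(k + 2)*(k + 3)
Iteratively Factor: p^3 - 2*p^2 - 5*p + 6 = (p + 2)*(p^2 - 4*p + 3) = (p - 3)*(p + 2)*(p - 1)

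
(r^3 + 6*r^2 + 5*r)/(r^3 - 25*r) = (r + 1)/(r - 5)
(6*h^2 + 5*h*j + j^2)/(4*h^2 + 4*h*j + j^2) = (3*h + j)/(2*h + j)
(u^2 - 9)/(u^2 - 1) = (u^2 - 9)/(u^2 - 1)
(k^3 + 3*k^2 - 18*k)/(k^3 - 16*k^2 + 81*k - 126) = k*(k + 6)/(k^2 - 13*k + 42)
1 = 1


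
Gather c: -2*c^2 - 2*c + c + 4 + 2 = -2*c^2 - c + 6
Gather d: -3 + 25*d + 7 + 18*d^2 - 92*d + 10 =18*d^2 - 67*d + 14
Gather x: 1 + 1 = 2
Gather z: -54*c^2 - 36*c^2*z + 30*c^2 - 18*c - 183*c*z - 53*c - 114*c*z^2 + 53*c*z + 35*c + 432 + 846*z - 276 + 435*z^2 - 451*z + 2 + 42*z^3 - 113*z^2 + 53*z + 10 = -24*c^2 - 36*c + 42*z^3 + z^2*(322 - 114*c) + z*(-36*c^2 - 130*c + 448) + 168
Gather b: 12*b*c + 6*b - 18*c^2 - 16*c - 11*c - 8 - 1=b*(12*c + 6) - 18*c^2 - 27*c - 9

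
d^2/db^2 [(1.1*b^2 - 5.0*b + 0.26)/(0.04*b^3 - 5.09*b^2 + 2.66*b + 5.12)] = (0.00352*b^6 - 0.048*b^5 + 5.41075199999997*b^4 - 232.231216*b^3 + 224.8719*b^2 - 803.264952*b + 211.094608)/(6.4e-5*b^9 - 0.024432*b^8 + 3.12174*b^7 - 135.097109*b^6 + 201.341118*b^5 + 293.172612*b^4 - 393.963544*b^3 - 291.612672*b^2 + 209.190912*b + 134.217728)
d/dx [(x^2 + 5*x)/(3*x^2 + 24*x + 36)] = (x^2 + 8*x + 20)/(x^4 + 16*x^3 + 88*x^2 + 192*x + 144)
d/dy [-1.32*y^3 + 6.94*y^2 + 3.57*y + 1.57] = -3.96*y^2 + 13.88*y + 3.57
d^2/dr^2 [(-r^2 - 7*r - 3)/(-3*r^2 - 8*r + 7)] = 6*(13*r^3 + 48*r^2 + 219*r + 232)/(27*r^6 + 216*r^5 + 387*r^4 - 496*r^3 - 903*r^2 + 1176*r - 343)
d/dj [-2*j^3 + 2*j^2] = 2*j*(2 - 3*j)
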